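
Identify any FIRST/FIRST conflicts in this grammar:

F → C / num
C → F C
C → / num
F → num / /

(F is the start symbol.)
Yes. F → C '/' num / F → num '/' '/' on { 'num' }; C → F C / C → '/' num on { '/' }

A FIRST/FIRST conflict occurs when two productions N → α and N → β for the same non-terminal have FIRST(α) ∩ FIRST(β) ≠ ∅ (with ε ∈ FIRST of a nullable right-hand side, so two nullable alternatives also conflict).

FIRST sets of the non-terminals at (or reachable through a nullable prefix from) the front of some alternative:
  FIRST(C) = { '/', 'num' }
  FIRST(F) = { '/', 'num' }

Productions for F:
  F → C / num: FIRST = { '/', 'num' }
  F → num / /: FIRST = { 'num' }
Productions for C:
  C → F C: FIRST = { '/', 'num' }
  C → / num: FIRST = { '/' }

Conflict for F: F → C / num and F → num / /
  Overlap: { 'num' }
Conflict for C: C → F C and C → / num
  Overlap: { '/' }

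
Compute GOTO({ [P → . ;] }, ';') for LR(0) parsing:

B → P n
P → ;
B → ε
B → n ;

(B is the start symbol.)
GOTO(I, ';') = CLOSURE({ [A → αX.β] : [A → α.Xβ] ∈ I, X = ';' })

Items with dot before ';', with the dot advanced:
  [P → . ;] → [P → ; .]
Closure adds nothing (no advanced item has the dot before a non-terminal).

GOTO = { [P → ; .] }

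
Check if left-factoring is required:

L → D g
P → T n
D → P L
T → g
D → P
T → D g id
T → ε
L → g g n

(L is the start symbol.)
Left-factoring is needed when two productions for the same non-terminal
share a common prefix on the right-hand side.

Productions for L:
  L → D g
  L → g g n
Productions for D:
  D → P L
  D → P
Productions for T:
  T → g
  T → D g id
  T → ε

Found common prefix 'P' in productions for D

Answer: Yes, D has productions with common prefix 'P'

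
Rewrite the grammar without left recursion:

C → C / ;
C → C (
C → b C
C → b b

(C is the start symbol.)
C is directly left-recursive. The standard transformation for
  A → A α₁ | ... | A α_m | β₁ | ... | β_n
is
  A  → β₁ A' | ... | β_n A'
  A' → α₁ A' | ... | α_m A' | ε

C → b C becomes C → b C C'
C → b b becomes C → b b C'
C → C / ; becomes C' → / ; C'
C → C ( becomes C' → ( C'
Add C' → ε

Resulting grammar:
C → b C C'
C → b b C'
C' → / ; C'
C' → ( C'
C' → ε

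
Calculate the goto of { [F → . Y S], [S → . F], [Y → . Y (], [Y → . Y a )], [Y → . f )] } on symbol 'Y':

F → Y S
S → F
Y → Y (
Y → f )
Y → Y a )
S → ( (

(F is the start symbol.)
{ [F → . Y S], [F → Y . S], [S → . ( (], [S → . F], [Y → . Y (], [Y → . Y a )], [Y → . f )], [Y → Y . (], [Y → Y . a )] }

GOTO(I, 'Y') = CLOSURE({ [A → αX.β] : [A → α.Xβ] ∈ I, X = 'Y' })

Items with dot before 'Y', with the dot advanced:
  [F → . Y S] → [F → Y . S]
  [Y → . Y (] → [Y → Y . (]
  [Y → . Y a )] → [Y → Y . a )]
Closure of the advanced items:
  [F → Y . S] has the dot before S: add [S → . F], [S → . ( (]
  [S → . F] has the dot before F: add [F → . Y S]
  [F → . Y S] has the dot before Y: add [Y → . Y (], [Y → . f )], [Y → . Y a )]

GOTO = { [F → . Y S], [F → Y . S], [S → . ( (], [S → . F], [Y → . Y (], [Y → . Y a )], [Y → . f )], [Y → Y . (], [Y → Y . a )] }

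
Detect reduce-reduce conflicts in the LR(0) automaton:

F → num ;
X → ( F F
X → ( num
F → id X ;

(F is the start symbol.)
No reduce-reduce conflicts

A reduce-reduce conflict occurs when an LR(0) state has two complete items [A → α .] and [B → β .] — both call for a reduction, and with no lookahead the parser cannot choose between them.

Augment with F' → F and build the canonical LR(0) collection (I0 = CLOSURE({[F' → . F]}), then GOTO on every symbol after a dot until no new states appear). It has 11 states:
  I0: { [F → . id X ;], [F → . num ;], [F' → . F] }  — shift
  I1: { [F' → F .] }  — accept
  I2: { [F → id . X ;], [X → . ( F F], [X → . ( num] }  — shift
  I3: { [F → num . ;] }  — shift
  I4: { [F → num ; .] }  — reduce
  I5: { [F → . id X ;], [F → . num ;], [X → ( . F F], [X → ( . num] }  — shift
  I6: { [F → id X . ;] }  — shift
  I7: { [F → id X ; .] }  — reduce
  I8: { [F → . id X ;], [F → . num ;], [X → ( F . F] }  — shift
  I9: { [F → num . ;], [X → ( num .] }  — shift, reduce
  I10: { [X → ( F F .] }  — reduce

No state contains more than one complete item.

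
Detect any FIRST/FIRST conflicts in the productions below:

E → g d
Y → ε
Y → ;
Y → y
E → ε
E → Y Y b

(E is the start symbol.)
FIRST sets of the non-terminals at (or reachable through a nullable prefix from) the front of some alternative:
  FIRST(Y) = { ';', 'y', ε }

Productions for E:
  E → g d: FIRST = { 'g' }
  E → ε: FIRST = { ε }
  E → Y Y b: FIRST = { ';', 'b', 'y' }
Productions for Y:
  Y → ε: FIRST = { ε }
  Y → ;: FIRST = { ';' }
  Y → y: FIRST = { 'y' }

All alternatives of each non-terminal have pairwise disjoint FIRST sets.

Answer: No FIRST/FIRST conflicts.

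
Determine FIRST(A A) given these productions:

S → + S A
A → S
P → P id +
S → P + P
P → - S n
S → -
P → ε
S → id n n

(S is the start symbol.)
FIRST sets of the non-terminals involved (from the grammar, by fixed-point iteration):
  FIRST(A) = { '+', '-', 'id' }

To compute FIRST(A A), process the symbols left to right:
Symbol A is a non-terminal. Add FIRST(A) \ {ε} = { '+', '-', 'id' }
A is not nullable (ε ∉ FIRST(A)), so stop here.
FIRST(A A) = { '+', '-', 'id' }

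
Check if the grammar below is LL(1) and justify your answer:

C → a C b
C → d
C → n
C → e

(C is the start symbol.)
Yes, the grammar is LL(1).

A grammar is LL(1) if for each non-terminal N with multiple productions, the predict sets of those productions are pairwise disjoint, where PREDICT(N → α) = (FIRST(α) \ {ε}) ∪ (FOLLOW(N) if α ⇒* ε).

For C:
  PREDICT(C → a C b) = { 'a' }
  PREDICT(C → d) = { 'd' }
  PREDICT(C → n) = { 'n' }
  PREDICT(C → e) = { 'e' }

All predict sets are disjoint. The grammar IS LL(1).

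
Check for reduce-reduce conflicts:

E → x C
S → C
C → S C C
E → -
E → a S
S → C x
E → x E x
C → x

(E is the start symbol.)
A reduce-reduce conflict occurs when an LR(0) state has two complete items [A → α .] and [B → β .] — both call for a reduction, and with no lookahead the parser cannot choose between them.

Augment with E' → E and build the canonical LR(0) collection (I0 = CLOSURE({[E' → . E]}), then GOTO on every symbol after a dot until no new states appear). It has 17 states:
  I0: { [E → . -], [E → . a S], [E → . x C], [E → . x E x], [E' → . E] }  — shift
  I1: { [E → - .] }  — reduce
  I2: { [E' → E .] }  — accept
  I3: { [C → . S C C], [C → . x], [E → a . S], [S → . C x], [S → . C] }  — shift
  I4: { [C → . S C C], [C → . x], [E → . -], [E → . a S], [E → . x C], [E → . x E x], [E → x . C], [E → x . E x], [S → . C x], [S → . C] }  — shift
  I5: { [E → x C .], [S → C . x], [S → C .] }  — shift, 2 reduces
  I6: { [E → x E . x] }  — shift
  I7: { [C → . S C C], [C → . x], [C → S . C C], [S → . C x], [S → . C] }  — shift
  I8: { [C → . S C C], [C → . x], [C → x .], [E → . -], [E → . a S], [E → . x C], [E → . x E x], [E → x . C], [E → x . E x], [S → . C x], [S → . C] }  — shift, reduce
  I9: { [C → . S C C], [C → . x], [C → S C . C], [S → . C x], [S → . C], [S → C . x], [S → C .] }  — shift, reduce
  I10: { [C → x .] }  — reduce
  I11: { [C → S C C .], [S → C . x], [S → C .] }  — shift, 2 reduces
  I12: { [C → x .], [S → C x .] }  — 2 reduces
  I13: { [S → C x .] }  — reduce
  I14: { [E → x E x .] }  — reduce
  I15: { [S → C . x], [S → C .] }  — shift, reduce
  I16: { [C → . S C C], [C → . x], [C → S . C C], [E → a S .], [S → . C x], [S → . C] }  — shift, reduce

I5 contains complete items [E → x C .], [S → C .] — reduce-reduce conflict.
I11 contains complete items [C → S C C .], [S → C .] — reduce-reduce conflict.
I12 contains complete items [C → x .], [S → C x .] — reduce-reduce conflict.

Answer: Yes — I5: [E → x C .] vs [S → C .]; I11: [C → S C C .] vs [S → C .]; I12: [C → x .] vs [S → C x .]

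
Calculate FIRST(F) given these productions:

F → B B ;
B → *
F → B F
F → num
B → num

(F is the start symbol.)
FIRST sets of the other non-terminals involved (by the same procedure, iterated to a fixed point):
  FIRST(B) = { '*', 'num' }

From F → B B ;:
  - B is a non-terminal: add FIRST(B) \ {ε} = { '*', 'num' }
    B is not nullable, so stop
From F → B F:
  - B is a non-terminal: add FIRST(B) \ {ε} = { '*', 'num' }
    B is not nullable, so stop
From F → num:
  - num is a terminal: add 'num' and stop

Collecting: FIRST(F) = { '*', 'num' }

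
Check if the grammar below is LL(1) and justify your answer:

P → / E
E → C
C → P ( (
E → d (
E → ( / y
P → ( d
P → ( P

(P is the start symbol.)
Relevant sets:
  FIRST(C) = { '(', '/' }

For P:
  PREDICT(P → '/' E) = { '/' }
  PREDICT(P → '(' d) = { '(' }
  PREDICT(P → '(' P) = { '(' }
For E:
  PREDICT(E → C) = { '(', '/' }
  PREDICT(E → d '(') = { 'd' }
  PREDICT(E → '(' '/' y) = { '(' }
C has a single production, so nothing to check there.

Conflict found: Predict set conflict for P: { '(' }
The grammar is NOT LL(1).

Answer: No. Predict set conflict for P: { '(' }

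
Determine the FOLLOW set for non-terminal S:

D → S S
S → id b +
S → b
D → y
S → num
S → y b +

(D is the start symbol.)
To compute FOLLOW(S), find every occurrence of S on a right-hand side N → α S β: add FIRST(β) \ {ε}, and if β is empty or nullable also add FOLLOW(N). Iterate to a fixed point.

In D → S S: S is followed by S, add FIRST(S) \ {ε} = { 'b', 'id', 'num', 'y' }
In D → S S: S is at the end, add FOLLOW(D)

The FOLLOW sets referred to above (computed the same way, to a fixed point):
  FOLLOW(D) = { $ }

Taking the union: FOLLOW(S) = { $, 'b', 'id', 'num', 'y' }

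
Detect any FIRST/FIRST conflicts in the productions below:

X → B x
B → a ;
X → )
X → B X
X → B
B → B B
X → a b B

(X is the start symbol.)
A FIRST/FIRST conflict occurs when two productions N → α and N → β for the same non-terminal have FIRST(α) ∩ FIRST(β) ≠ ∅ (with ε ∈ FIRST of a nullable right-hand side, so two nullable alternatives also conflict).

FIRST sets of the non-terminals at (or reachable through a nullable prefix from) the front of some alternative:
  FIRST(B) = { 'a' }

Productions for X:
  X → B x: FIRST = { 'a' }
  X → ): FIRST = { ')' }
  X → B X: FIRST = { 'a' }
  X → B: FIRST = { 'a' }
  X → a b B: FIRST = { 'a' }
Productions for B:
  B → a ;: FIRST = { 'a' }
  B → B B: FIRST = { 'a' }

Conflict for X: X → B x and X → B X
  Overlap: { 'a' }
Conflict for X: X → B x and X → B
  Overlap: { 'a' }
Conflict for X: X → B x and X → a b B
  Overlap: { 'a' }
Conflict for X: X → B X and X → B
  Overlap: { 'a' }
Conflict for X: X → B X and X → a b B
  Overlap: { 'a' }
Conflict for X: X → B and X → a b B
  Overlap: { 'a' }
Conflict for B: B → a ; and B → B B
  Overlap: { 'a' }

Answer: Yes. X → B x / X → B X on { 'a' }; X → B x / X → B on { 'a' }; X → B x / X → a b B on { 'a' }; X → B X / X → B on { 'a' }; X → B X / X → a b B on { 'a' }; X → B / X → a b B on { 'a' }; B → a ';' / B → B B on { 'a' }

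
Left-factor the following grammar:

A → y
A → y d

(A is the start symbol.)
A → y A'
A' → ε
A' → d

Left-factoring transforms A → αβ₁ | αβ₂ into A → αA' and A' → β₁ | β₂
(α is the longest common prefix among the alternatives). Repeat until
no nonterminal has two alternatives with a common prefix.

Round 1: A has alternatives sharing prefix 'y'. Introduce A': A → y A'
  Add: A' → ε
  Add: A' → d

No remaining common prefixes — done.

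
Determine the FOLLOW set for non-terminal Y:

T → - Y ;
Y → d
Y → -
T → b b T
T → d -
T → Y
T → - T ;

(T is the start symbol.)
In T → - Y ;: Y is followed by ';', add FIRST(';') \ {ε} = { ';' }
In T → Y: Y is at the end, add FOLLOW(T)

The FOLLOW sets referred to above (computed the same way, to a fixed point):
  FOLLOW(T) = { $, ';' }

Taking the union: FOLLOW(Y) = { $, ';' }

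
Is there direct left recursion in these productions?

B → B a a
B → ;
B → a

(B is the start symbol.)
Yes, B is left-recursive

B → B a a: LEFT RECURSIVE (starts with B)
B → ;: starts with ';'
B → a: starts with a

The grammar has direct left recursion on: B.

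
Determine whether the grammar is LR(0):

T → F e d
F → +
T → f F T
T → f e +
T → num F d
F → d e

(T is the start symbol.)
A grammar is LR(0) if no state in the canonical LR(0) collection has:
  - both a shift item (dot before a terminal) and a complete item (shift-reduce conflict), or
  - two or more complete items (reduce-reduce conflict; the accept item [T' → T .] counts as a complete item here).

Augment with T' → T and build the canonical LR(0) collection (I0 = CLOSURE({[T' → . T]}), then GOTO on every symbol after a dot until no new states appear). It has 16 states:
  I0: { [F → . +], [F → . d e], [T → . F e d], [T → . f F T], [T → . f e +], [T → . num F d], [T' → . T] }  — shift
  I1: { [F → + .] }  — reduce
  I2: { [T → F . e d] }  — shift
  I3: { [T' → T .] }  — accept
  I4: { [F → d . e] }  — shift
  I5: { [F → . +], [F → . d e], [T → f . F T], [T → f . e +] }  — shift
  I6: { [F → . +], [F → . d e], [T → num . F d] }  — shift
  I7: { [T → num F . d] }  — shift
  I8: { [T → num F d .] }  — reduce
  I9: { [F → . +], [F → . d e], [T → . F e d], [T → . f F T], [T → . f e +], [T → . num F d], [T → f F . T] }  — shift
  I10: { [T → f e . +] }  — shift
  I11: { [T → f e + .] }  — reduce
  I12: { [T → f F T .] }  — reduce
  I13: { [F → d e .] }  — reduce
  I14: { [T → F e . d] }  — shift
  I15: { [T → F e d .] }  — reduce

Every state is either a pure shift/goto state or contains exactly one complete item and nothing to shift — no conflicts. The grammar is LR(0).

Answer: Yes, the grammar is LR(0)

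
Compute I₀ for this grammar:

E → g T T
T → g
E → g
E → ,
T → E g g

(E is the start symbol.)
First, augment the grammar with E' → E
I₀ = CLOSURE({ [E' → . E] }):
  [E' → . E] has the dot before E: add [E → . g T T], [E → . g], [E → . ,]
No further items can be added.

I₀ = { [E → . ,], [E → . g T T], [E → . g], [E' → . E] }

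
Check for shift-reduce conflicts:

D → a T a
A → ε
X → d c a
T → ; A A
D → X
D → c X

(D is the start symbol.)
No shift-reduce conflicts

A shift-reduce conflict occurs when an LR(0) state has both:
  - a complete (reduce) item [A → α .] (dot at the end), and
  - a shift item [B → β . c γ] (dot before a terminal).

Augment with D' → D and build the canonical LR(0) collection (I0 = CLOSURE({[D' → . D]}), then GOTO on every symbol after a dot until no new states appear). It has 14 states:
  I0: { [D → . X], [D → . a T a], [D → . c X], [D' → . D], [X → . d c a] }  — shift
  I1: { [D' → D .] }  — accept
  I2: { [D → X .] }  — reduce
  I3: { [D → a . T a], [T → . ; A A] }  — shift
  I4: { [D → c . X], [X → . d c a] }  — shift
  I5: { [X → d . c a] }  — shift
  I6: { [X → d c . a] }  — shift
  I7: { [X → d c a .] }  — reduce
  I8: { [D → c X .] }  — reduce
  I9: { [A → .], [T → ; . A A] }  — reduce
  I10: { [D → a T . a] }  — shift
  I11: { [D → a T a .] }  — reduce
  I12: { [A → .], [T → ; A . A] }  — reduce
  I13: { [T → ; A A .] }  — reduce

No state contains both a complete item and a shift item.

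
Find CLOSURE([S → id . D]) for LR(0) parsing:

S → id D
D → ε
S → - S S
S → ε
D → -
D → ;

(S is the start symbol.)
{ [D → . -], [D → . ;], [D → .], [S → id . D] }

To compute CLOSURE, for each item [A → α.Bβ] where B is a non-terminal, add [B → .γ] for all productions B → γ; repeat for the newly added items until nothing changes.

Start with: [S → id . D]
  [S → id . D] has the dot before D: add [D → .], [D → . -], [D → . ;]
No further items can be added.

CLOSURE = { [D → . -], [D → . ;], [D → .], [S → id . D] }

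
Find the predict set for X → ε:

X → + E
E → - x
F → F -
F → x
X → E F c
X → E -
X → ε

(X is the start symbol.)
PREDICT(X → ε) = (FIRST(RHS) \ {ε}) ∪ (FOLLOW(X) if ε ∈ FIRST(RHS), i.e. RHS ⇒* ε)
The right-hand side is ε (FIRST(ε) = { ε }), so the predict set is FOLLOW(X) = { $ }
PREDICT(X → ε) = { $ }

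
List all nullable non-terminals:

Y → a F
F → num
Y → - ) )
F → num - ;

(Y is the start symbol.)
None

There are no ε-productions, so no non-terminal can derive ε.
No non-terminals are nullable.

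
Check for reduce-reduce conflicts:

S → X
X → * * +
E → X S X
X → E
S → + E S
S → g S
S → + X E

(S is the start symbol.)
A reduce-reduce conflict occurs when an LR(0) state has two complete items [A → α .] and [B → β .] — both call for a reduction, and with no lookahead the parser cannot choose between them.

Augment with S' → S and build the canonical LR(0) collection (I0 = CLOSURE({[S' → . S]}), then GOTO on every symbol after a dot until no new states appear). It has 16 states:
  I0: { [E → . X S X], [S → . + E S], [S → . + X E], [S → . X], [S → . g S], [S' → . S], [X → . * * +], [X → . E] }  — shift
  I1: { [X → * . * +] }  — shift
  I2: { [E → . X S X], [S → + . E S], [S → + . X E], [X → . * * +], [X → . E] }  — shift
  I3: { [X → E .] }  — reduce
  I4: { [S' → S .] }  — accept
  I5: { [E → . X S X], [E → X . S X], [S → . + E S], [S → . + X E], [S → . X], [S → . g S], [S → X .], [X → . * * +], [X → . E] }  — shift, reduce
  I6: { [E → . X S X], [S → . + E S], [S → . + X E], [S → . X], [S → . g S], [S → g . S], [X → . * * +], [X → . E] }  — shift
  I7: { [S → g S .] }  — reduce
  I8: { [E → . X S X], [E → X S . X], [X → . * * +], [X → . E] }  — shift
  I9: { [E → . X S X], [E → X . S X], [E → X S X .], [S → . + E S], [S → . + X E], [S → . X], [S → . g S], [X → . * * +], [X → . E] }  — shift, reduce
  I10: { [E → . X S X], [S → + E . S], [S → . + E S], [S → . + X E], [S → . X], [S → . g S], [X → . * * +], [X → . E], [X → E .] }  — shift, reduce
  I11: { [E → . X S X], [E → X . S X], [S → + X . E], [S → . + E S], [S → . + X E], [S → . X], [S → . g S], [X → . * * +], [X → . E] }  — shift
  I12: { [S → + X E .], [X → E .] }  — 2 reduces
  I13: { [S → + E S .] }  — reduce
  I14: { [X → * * . +] }  — shift
  I15: { [X → * * + .] }  — reduce

I12 contains complete items [S → + X E .], [X → E .] — reduce-reduce conflict.

Answer: Yes — I12: [S → + X E .] vs [X → E .]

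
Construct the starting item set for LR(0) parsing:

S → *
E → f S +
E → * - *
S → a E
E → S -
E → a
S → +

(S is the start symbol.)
First, augment the grammar with S' → S
I₀ = CLOSURE({ [S' → . S] }):
  [S' → . S] has the dot before S: add [S → . *], [S → . a E], [S → . +]
No further items can be added.

I₀ = { [S → . *], [S → . +], [S → . a E], [S' → . S] }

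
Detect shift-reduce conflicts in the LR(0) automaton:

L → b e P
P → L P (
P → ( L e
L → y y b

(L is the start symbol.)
No shift-reduce conflicts

Augment with L' → L and build the canonical LR(0) collection (I0 = CLOSURE({[L' → . L]}), then GOTO on every symbol after a dot until no new states appear). It has 14 states:
  I0: { [L → . b e P], [L → . y y b], [L' → . L] }  — shift
  I1: { [L' → L .] }  — accept
  I2: { [L → b . e P] }  — shift
  I3: { [L → y . y b] }  — shift
  I4: { [L → y y . b] }  — shift
  I5: { [L → y y b .] }  — reduce
  I6: { [L → . b e P], [L → . y y b], [L → b e . P], [P → . ( L e], [P → . L P (] }  — shift
  I7: { [L → . b e P], [L → . y y b], [P → ( . L e] }  — shift
  I8: { [L → . b e P], [L → . y y b], [P → . ( L e], [P → . L P (], [P → L . P (] }  — shift
  I9: { [L → b e P .] }  — reduce
  I10: { [P → L P . (] }  — shift
  I11: { [P → L P ( .] }  — reduce
  I12: { [P → ( L . e] }  — shift
  I13: { [P → ( L e .] }  — reduce

No state contains both a complete item and a shift item.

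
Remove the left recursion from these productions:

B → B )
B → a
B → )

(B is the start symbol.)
B is directly left-recursive. The standard transformation for
  A → A α₁ | ... | A α_m | β₁ | ... | β_n
is
  A  → β₁ A' | ... | β_n A'
  A' → α₁ A' | ... | α_m A' | ε

B → a becomes B → a B'
B → ) becomes B → ) B'
B → B ) becomes B' → ) B'
Add B' → ε

Resulting grammar:
B → a B'
B → ) B'
B' → ) B'
B' → ε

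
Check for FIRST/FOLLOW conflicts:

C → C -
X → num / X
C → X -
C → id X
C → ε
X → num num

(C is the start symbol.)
Yes. C → C '-' with FOLLOW(C) on { '-' }

A FIRST/FOLLOW conflict occurs when a non-terminal N has a nullable alternative N → β (β ⇒* ε) and another alternative N → α with FIRST(α) ∩ FOLLOW(N) ≠ ∅: on such a lookahead the parser cannot decide between expanding α and letting N vanish via β.

Nullable non-terminals: C.
FIRST sets used below: FIRST(C) = { '-', 'id', 'num', ε }, FIRST(X) = { 'num' }

C: nullable alternative(s) C → ε; FOLLOW(C) = { $, '-' }
  C → C -: FIRST \ {ε} = { '-', 'id', 'num' } — overlaps FOLLOW(C) on { '-' }: CONFLICT
  C → X -: FIRST \ {ε} = { 'num' } — disjoint from FOLLOW(C)
  C → id X: FIRST \ {ε} = { 'id' } — disjoint from FOLLOW(C)
  C → ε: FIRST \ {ε} = { } — this is the only nullable alternative, skip

X has no nullable alternative, so no FIRST/FOLLOW check is needed there.

So the grammar has 1 FIRST/FOLLOW conflict (marked CONFLICT above).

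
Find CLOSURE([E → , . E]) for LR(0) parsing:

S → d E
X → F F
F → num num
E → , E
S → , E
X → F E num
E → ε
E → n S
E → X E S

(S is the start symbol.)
{ [E → , . E], [E → . , E], [E → . X E S], [E → . n S], [E → .], [F → . num num], [X → . F E num], [X → . F F] }

To compute CLOSURE, for each item [A → α.Bβ] where B is a non-terminal, add [B → .γ] for all productions B → γ; repeat for the newly added items until nothing changes.

Start with: [E → , . E]
  [E → , . E] has the dot before E: add [E → . , E], [E → .], [E → . n S], [E → . X E S]
  [E → . X E S] has the dot before X: add [X → . F F], [X → . F E num]
  [X → . F F] has the dot before F: add [F → . num num]
No further items can be added.

CLOSURE = { [E → , . E], [E → . , E], [E → . X E S], [E → . n S], [E → .], [F → . num num], [X → . F E num], [X → . F F] }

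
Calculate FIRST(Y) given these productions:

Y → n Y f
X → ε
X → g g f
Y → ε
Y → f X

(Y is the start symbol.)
From Y → n Y f:
  - n is a terminal: add 'n' and stop
From Y → ε:
  - ε-production, so ε ∈ FIRST(Y)
From Y → f X:
  - f is a terminal: add 'f' and stop

Collecting: FIRST(Y) = { 'f', 'n', ε }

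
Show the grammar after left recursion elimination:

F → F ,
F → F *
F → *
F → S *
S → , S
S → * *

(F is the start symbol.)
F is directly left-recursive. The standard transformation for
  A → A α₁ | ... | A α_m | β₁ | ... | β_n
is
  A  → β₁ A' | ... | β_n A'
  A' → α₁ A' | ... | α_m A' | ε

F → * becomes F → * F'
F → S * becomes F → S * F'
F → F , becomes F' → , F'
F → F * becomes F' → * F'
Add F' → ε

Productions for other non-terminals are unchanged:
  S → , S
  S → * *

Resulting grammar:
F → * F'
F → S * F'
F' → , F'
F' → * F'
F' → ε
S → , S
S → * *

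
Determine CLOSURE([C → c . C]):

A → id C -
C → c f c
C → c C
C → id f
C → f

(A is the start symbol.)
To compute CLOSURE, for each item [A → α.Bβ] where B is a non-terminal, add [B → .γ] for all productions B → γ; repeat for the newly added items until nothing changes.

Start with: [C → c . C]
  [C → c . C] has the dot before C: add [C → . c f c], [C → . c C], [C → . id f], [C → . f]
No further items can be added.

CLOSURE = { [C → . c C], [C → . c f c], [C → . f], [C → . id f], [C → c . C] }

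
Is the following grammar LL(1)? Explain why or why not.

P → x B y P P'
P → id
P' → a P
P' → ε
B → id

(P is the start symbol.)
No. Predict set conflict for P': { 'a' }

A grammar is LL(1) if for each non-terminal N with multiple productions, the predict sets of those productions are pairwise disjoint, where PREDICT(N → α) = (FIRST(α) \ {ε}) ∪ (FOLLOW(N) if α ⇒* ε).

Relevant sets:
  FOLLOW(P') = { $, 'a' }

For P:
  PREDICT(P → x B y P P') = { 'x' }
  PREDICT(P → id) = { 'id' }
For P':
  PREDICT(P' → a P) = { 'a' }
  PREDICT(P' → ε) = { $, 'a' }
B has a single production, so nothing to check there.

Conflict found: Predict set conflict for P': { 'a' }
The grammar is NOT LL(1).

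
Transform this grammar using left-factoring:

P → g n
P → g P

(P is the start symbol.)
Left-factoring transforms A → αβ₁ | αβ₂ into A → αA' and A' → β₁ | β₂
(α is the longest common prefix among the alternatives). Repeat until
no nonterminal has two alternatives with a common prefix.

Round 1: P has alternatives sharing prefix 'g'. Introduce P': P → g P'
  Add: P' → n
  Add: P' → P

No remaining common prefixes — done.

Resulting grammar:
P → g P'
P' → n
P' → P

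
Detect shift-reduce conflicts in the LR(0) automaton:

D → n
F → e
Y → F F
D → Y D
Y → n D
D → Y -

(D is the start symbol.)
Augment with D' → D and build the canonical LR(0) collection (I0 = CLOSURE({[D' → . D]}), then GOTO on every symbol after a dot until no new states appear). It has 10 states:
  I0: { [D → . Y -], [D → . Y D], [D → . n], [D' → . D], [F → . e], [Y → . F F], [Y → . n D] }  — shift
  I1: { [D' → D .] }  — accept
  I2: { [F → . e], [Y → F . F] }  — shift
  I3: { [D → . Y -], [D → . Y D], [D → . n], [D → Y . -], [D → Y . D], [F → . e], [Y → . F F], [Y → . n D] }  — shift
  I4: { [F → e .] }  — reduce
  I5: { [D → . Y -], [D → . Y D], [D → . n], [D → n .], [F → . e], [Y → . F F], [Y → . n D], [Y → n . D] }  — shift, reduce
  I6: { [Y → n D .] }  — reduce
  I7: { [D → Y - .] }  — reduce
  I8: { [D → Y D .] }  — reduce
  I9: { [Y → F F .] }  — reduce

I5 contains reduce item [D → n .] and shift items [D → . n], [F → . e], [Y → . n D] — shift-reduce conflict.

Answer: Yes — I5: [D → n .] vs [D → . n]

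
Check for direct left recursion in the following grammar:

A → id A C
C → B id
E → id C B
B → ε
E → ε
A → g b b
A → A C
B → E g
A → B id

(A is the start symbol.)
A → id A C: starts with id
C → B id: starts with B
E → id C B: starts with id
B → ε: starts with ε
E → ε: starts with ε
A → g b b: starts with g
A → A C: LEFT RECURSIVE (starts with A)
B → E g: starts with E
A → B id: starts with B

The grammar has direct left recursion on: A.

Answer: Yes, A is left-recursive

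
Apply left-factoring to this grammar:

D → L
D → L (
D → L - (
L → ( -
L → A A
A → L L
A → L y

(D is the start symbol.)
D → L D'
D' → ε
D' → (
D' → - (
L → ( -
L → A A
A → L A'
A' → L
A' → y

Left-factoring transforms A → αβ₁ | αβ₂ into A → αA' and A' → β₁ | β₂
(α is the longest common prefix among the alternatives). Repeat until
no nonterminal has two alternatives with a common prefix.

Round 1: D has alternatives sharing prefix 'L'. Introduce D': D → L D'
  Add: D' → ε
  Add: D' → (
  Add: D' → - (

Round 2: A has alternatives sharing prefix 'L'. Introduce A': A → L A'
  Add: A' → L
  Add: A' → y

No remaining common prefixes — done.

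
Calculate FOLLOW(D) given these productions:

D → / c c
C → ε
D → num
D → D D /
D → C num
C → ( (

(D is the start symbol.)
To compute FOLLOW(D), find every occurrence of D on a right-hand side N → α D β: add FIRST(β) \ {ε}, and if β is empty or nullable also add FOLLOW(N). Iterate to a fixed point.

D is the start symbol, so $ ∈ FOLLOW(D).
In D → D D /: D is followed by D '/', add FIRST(D '/') \ {ε} = { '(', '/', 'num' }
In D → D D /: D is followed by '/', add FIRST('/') \ {ε} = { '/' }

Taking the union: FOLLOW(D) = { $, '(', '/', 'num' }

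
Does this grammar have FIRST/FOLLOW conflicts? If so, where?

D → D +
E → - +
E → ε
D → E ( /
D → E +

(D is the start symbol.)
Nullable non-terminals: E.

E: nullable alternative(s) E → ε; FOLLOW(E) = { '(', '+' }
  E → - +: FIRST \ {ε} = { '-' } — disjoint from FOLLOW(E)
  E → ε: FIRST \ {ε} = { } — this is the only nullable alternative, skip

D has no nullable alternative, so no FIRST/FOLLOW check is needed there.

No FIRST/FOLLOW conflicts found.

Answer: No FIRST/FOLLOW conflicts.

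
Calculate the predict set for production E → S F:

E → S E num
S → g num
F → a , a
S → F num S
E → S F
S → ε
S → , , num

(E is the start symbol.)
PREDICT(E → S F) = (FIRST(RHS) \ {ε}) ∪ (FOLLOW(E) if ε ∈ FIRST(RHS), i.e. RHS ⇒* ε)
FIRST(S) = { ',', 'a', 'g', ε }
FIRST(F) = { 'a' }
FIRST(S F) = { ',', 'a', 'g' }
ε ∉ FIRST(S F), so FOLLOW(E) is not added.
PREDICT(E → S F) = { ',', 'a', 'g' }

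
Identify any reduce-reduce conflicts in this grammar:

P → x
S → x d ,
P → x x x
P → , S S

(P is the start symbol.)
A reduce-reduce conflict occurs when an LR(0) state has two complete items [A → α .] and [B → β .] — both call for a reduction, and with no lookahead the parser cannot choose between them.

Augment with P' → P and build the canonical LR(0) collection (I0 = CLOSURE({[P' → . P]}), then GOTO on every symbol after a dot until no new states appear). It has 11 states:
  I0: { [P → . , S S], [P → . x x x], [P → . x], [P' → . P] }  — shift
  I1: { [P → , . S S], [S → . x d ,] }  — shift
  I2: { [P' → P .] }  — accept
  I3: { [P → x . x x], [P → x .] }  — shift, reduce
  I4: { [P → x x . x] }  — shift
  I5: { [P → x x x .] }  — reduce
  I6: { [P → , S . S], [S → . x d ,] }  — shift
  I7: { [S → x . d ,] }  — shift
  I8: { [S → x d . ,] }  — shift
  I9: { [S → x d , .] }  — reduce
  I10: { [P → , S S .] }  — reduce

No state contains more than one complete item.

Answer: No reduce-reduce conflicts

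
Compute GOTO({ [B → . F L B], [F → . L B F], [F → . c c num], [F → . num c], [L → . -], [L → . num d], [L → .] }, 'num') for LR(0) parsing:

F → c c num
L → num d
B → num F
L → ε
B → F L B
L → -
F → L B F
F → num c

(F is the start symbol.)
{ [F → num . c], [L → num . d] }

GOTO(I, 'num') = CLOSURE({ [A → αX.β] : [A → α.Xβ] ∈ I, X = 'num' })

Items with dot before 'num', with the dot advanced:
  [F → . num c] → [F → num . c]
  [L → . num d] → [L → num . d]
Closure adds nothing (no advanced item has the dot before a non-terminal).

GOTO = { [F → num . c], [L → num . d] }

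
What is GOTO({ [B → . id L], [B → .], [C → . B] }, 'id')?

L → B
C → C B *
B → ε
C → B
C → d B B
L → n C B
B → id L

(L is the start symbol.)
{ [B → . id L], [B → .], [B → id . L], [L → . B], [L → . n C B] }

GOTO(I, 'id') = CLOSURE({ [A → αX.β] : [A → α.Xβ] ∈ I, X = 'id' })

Items with dot before 'id', with the dot advanced:
  [B → . id L] → [B → id . L]
Closure of the advanced items:
  [B → id . L] has the dot before L: add [L → . B], [L → . n C B]
  [L → . B] has the dot before B: add [B → .], [B → . id L]

GOTO = { [B → . id L], [B → .], [B → id . L], [L → . B], [L → . n C B] }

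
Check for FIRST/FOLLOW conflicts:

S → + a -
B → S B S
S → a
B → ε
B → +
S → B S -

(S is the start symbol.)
Nullable non-terminals: B.
FIRST sets used below: FIRST(S) = { '+', 'a' }

B: nullable alternative(s) B → ε; FOLLOW(B) = { '+', 'a' }
  B → S B S: FIRST \ {ε} = { '+', 'a' } — overlaps FOLLOW(B) on { '+', 'a' }: CONFLICT
  B → ε: FIRST \ {ε} = { } — this is the only nullable alternative, skip
  B → +: FIRST \ {ε} = { '+' } — overlaps FOLLOW(B) on { '+' }: CONFLICT

S has no nullable alternative, so no FIRST/FOLLOW check is needed there.

So the grammar has 2 FIRST/FOLLOW conflicts (marked CONFLICT above).

Answer: Yes. B → S B S with FOLLOW(B) on { '+', 'a' }; B → '+' with FOLLOW(B) on { '+' }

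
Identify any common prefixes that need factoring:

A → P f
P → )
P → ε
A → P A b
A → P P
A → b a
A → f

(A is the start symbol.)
Yes, A has productions with common prefix 'P'

Left-factoring is needed when two productions for the same non-terminal
share a common prefix on the right-hand side.

Productions for A:
  A → P f
  A → P A b
  A → P P
  A → b a
  A → f
Productions for P:
  P → )
  P → ε

Found common prefix 'P' in productions for A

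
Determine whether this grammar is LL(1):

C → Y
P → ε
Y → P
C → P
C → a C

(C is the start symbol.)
A grammar is LL(1) if for each non-terminal N with multiple productions, the predict sets of those productions are pairwise disjoint, where PREDICT(N → α) = (FIRST(α) \ {ε}) ∪ (FOLLOW(N) if α ⇒* ε).

Relevant sets:
  FIRST(Y) = { ε }
  FIRST(P) = { ε }
  FOLLOW(C) = { $ }

For C:
  PREDICT(C → Y) = { $ }
  PREDICT(C → P) = { $ }
  PREDICT(C → a C) = { 'a' }
P, Y have a single production, so nothing to check there.

Conflict found: Predict set conflict for C: { $ }
The grammar is NOT LL(1).

Answer: No. Predict set conflict for C: { $ }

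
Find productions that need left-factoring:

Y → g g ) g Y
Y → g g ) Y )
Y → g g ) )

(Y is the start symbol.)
Left-factoring is needed when two productions for the same non-terminal
share a common prefix on the right-hand side.

Productions for Y:
  Y → g g ) g Y
  Y → g g ) Y )
  Y → g g ) )

Found common prefix 'g g )' in productions for Y

Answer: Yes, Y has productions with common prefix 'g g )'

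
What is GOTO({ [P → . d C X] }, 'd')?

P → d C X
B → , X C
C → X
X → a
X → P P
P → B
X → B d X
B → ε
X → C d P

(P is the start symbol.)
GOTO(I, 'd') = CLOSURE({ [A → αX.β] : [A → α.Xβ] ∈ I, X = 'd' })

Items with dot before 'd', with the dot advanced:
  [P → . d C X] → [P → d . C X]
Closure of the advanced items:
  [P → d . C X] has the dot before C: add [C → . X]
  [C → . X] has the dot before X: add [X → . a], [X → . P P], [X → . B d X], [X → . C d P]
  [X → . P P] has the dot before P: add [P → . d C X], [P → . B]
  [X → . B d X] has the dot before B: add [B → . , X C], [B → .]

GOTO = { [B → . , X C], [B → .], [C → . X], [P → . B], [P → . d C X], [P → d . C X], [X → . B d X], [X → . C d P], [X → . P P], [X → . a] }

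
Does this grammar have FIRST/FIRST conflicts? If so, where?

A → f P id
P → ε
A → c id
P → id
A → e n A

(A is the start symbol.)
A FIRST/FIRST conflict occurs when two productions N → α and N → β for the same non-terminal have FIRST(α) ∩ FIRST(β) ≠ ∅ (with ε ∈ FIRST of a nullable right-hand side, so two nullable alternatives also conflict).

Productions for A:
  A → f P id: FIRST = { 'f' }
  A → c id: FIRST = { 'c' }
  A → e n A: FIRST = { 'e' }
Productions for P:
  P → ε: FIRST = { ε }
  P → id: FIRST = { 'id' }

All alternatives of each non-terminal have pairwise disjoint FIRST sets.

Answer: No FIRST/FIRST conflicts.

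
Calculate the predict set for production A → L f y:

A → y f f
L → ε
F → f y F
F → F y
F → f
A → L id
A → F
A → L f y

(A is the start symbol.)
PREDICT(A → L f y) = (FIRST(RHS) \ {ε}) ∪ (FOLLOW(A) if ε ∈ FIRST(RHS), i.e. RHS ⇒* ε)
FIRST(L) = { ε }
FIRST(L f y) = { 'f' }
ε ∉ FIRST(L f y), so FOLLOW(A) is not added.
PREDICT(A → L f y) = { 'f' }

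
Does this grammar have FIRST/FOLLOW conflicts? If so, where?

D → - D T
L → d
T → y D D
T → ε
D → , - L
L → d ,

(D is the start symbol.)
Yes. T → y D D with FOLLOW(T) on { 'y' }

A FIRST/FOLLOW conflict occurs when a non-terminal N has a nullable alternative N → β (β ⇒* ε) and another alternative N → α with FIRST(α) ∩ FOLLOW(N) ≠ ∅: on such a lookahead the parser cannot decide between expanding α and letting N vanish via β.

Nullable non-terminals: T.

T: nullable alternative(s) T → ε; FOLLOW(T) = { $, ',', '-', 'y' }
  T → y D D: FIRST \ {ε} = { 'y' } — overlaps FOLLOW(T) on { 'y' }: CONFLICT
  T → ε: FIRST \ {ε} = { } — this is the only nullable alternative, skip

D, L have no nullable alternative, so no FIRST/FOLLOW check is needed there.

So the grammar has 1 FIRST/FOLLOW conflict (marked CONFLICT above).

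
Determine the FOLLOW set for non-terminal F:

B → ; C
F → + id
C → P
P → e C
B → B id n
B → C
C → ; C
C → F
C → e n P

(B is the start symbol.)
To compute FOLLOW(F), find every occurrence of F on a right-hand side N → α F β: add FIRST(β) \ {ε}, and if β is empty or nullable also add FOLLOW(N). Iterate to a fixed point.

In C → F: F is at the end, add FOLLOW(C)

The FOLLOW sets referred to above (computed the same way, to a fixed point):
  FOLLOW(C) = { $, 'id' }

Taking the union: FOLLOW(F) = { $, 'id' }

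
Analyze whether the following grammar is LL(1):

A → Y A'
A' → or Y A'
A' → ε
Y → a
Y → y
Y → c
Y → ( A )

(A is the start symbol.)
Yes, the grammar is LL(1).

A grammar is LL(1) if for each non-terminal N with multiple productions, the predict sets of those productions are pairwise disjoint, where PREDICT(N → α) = (FIRST(α) \ {ε}) ∪ (FOLLOW(N) if α ⇒* ε).

Relevant sets:
  FOLLOW(A') = { $, ')' }

For A':
  PREDICT(A' → or Y A') = { 'or' }
  PREDICT(A' → ε) = { $, ')' }
For Y:
  PREDICT(Y → a) = { 'a' }
  PREDICT(Y → y) = { 'y' }
  PREDICT(Y → c) = { 'c' }
  PREDICT(Y → '(' A ')') = { '(' }
A has a single production, so nothing to check there.

All predict sets are disjoint. The grammar IS LL(1).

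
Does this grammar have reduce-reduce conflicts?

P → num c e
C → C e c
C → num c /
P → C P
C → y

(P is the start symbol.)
No reduce-reduce conflicts

Augment with P' → P and build the canonical LR(0) collection (I0 = CLOSURE({[P' → . P]}), then GOTO on every symbol after a dot until no new states appear). It has 11 states:
  I0: { [C → . C e c], [C → . num c /], [C → . y], [P → . C P], [P → . num c e], [P' → . P] }  — shift
  I1: { [C → . C e c], [C → . num c /], [C → . y], [C → C . e c], [P → . C P], [P → . num c e], [P → C . P] }  — shift
  I2: { [P' → P .] }  — accept
  I3: { [C → num . c /], [P → num . c e] }  — shift
  I4: { [C → y .] }  — reduce
  I5: { [C → num c . /], [P → num c . e] }  — shift
  I6: { [C → num c / .] }  — reduce
  I7: { [P → num c e .] }  — reduce
  I8: { [P → C P .] }  — reduce
  I9: { [C → C e . c] }  — shift
  I10: { [C → C e c .] }  — reduce

No state contains more than one complete item.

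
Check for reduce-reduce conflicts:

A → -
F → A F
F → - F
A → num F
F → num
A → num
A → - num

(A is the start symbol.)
Augment with A' → A and build the canonical LR(0) collection (I0 = CLOSURE({[A' → . A]}), then GOTO on every symbol after a dot until no new states appear). It has 12 states:
  I0: { [A → . - num], [A → . -], [A → . num F], [A → . num], [A' → . A] }  — shift
  I1: { [A → - . num], [A → - .] }  — shift, reduce
  I2: { [A' → A .] }  — accept
  I3: { [A → . - num], [A → . -], [A → . num F], [A → . num], [A → num . F], [A → num .], [F → . - F], [F → . A F], [F → . num] }  — shift, reduce
  I4: { [A → - . num], [A → - .], [A → . - num], [A → . -], [A → . num F], [A → . num], [F → - . F], [F → . - F], [F → . A F], [F → . num] }  — shift, reduce
  I5: { [A → . - num], [A → . -], [A → . num F], [A → . num], [F → . - F], [F → . A F], [F → . num], [F → A . F] }  — shift
  I6: { [A → num F .] }  — reduce
  I7: { [A → . - num], [A → . -], [A → . num F], [A → . num], [A → num . F], [A → num .], [F → . - F], [F → . A F], [F → . num], [F → num .] }  — shift, 2 reduces
  I8: { [F → A F .] }  — reduce
  I9: { [F → - F .] }  — reduce
  I10: { [A → - num .], [A → . - num], [A → . -], [A → . num F], [A → . num], [A → num . F], [A → num .], [F → . - F], [F → . A F], [F → . num], [F → num .] }  — shift, 3 reduces
  I11: { [A → - num .] }  — reduce

I7 contains complete items [A → num .], [F → num .] — reduce-reduce conflict.
I10 contains complete items [A → - num .], [A → num .], [F → num .] — reduce-reduce conflict.

Answer: Yes — I7: [A → num .] vs [F → num .]; I10: [A → - num .] vs [A → num .]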